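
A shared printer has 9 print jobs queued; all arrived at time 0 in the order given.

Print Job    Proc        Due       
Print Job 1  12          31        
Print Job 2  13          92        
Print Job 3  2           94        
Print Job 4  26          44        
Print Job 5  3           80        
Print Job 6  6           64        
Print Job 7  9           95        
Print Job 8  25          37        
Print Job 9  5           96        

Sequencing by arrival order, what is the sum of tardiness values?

73

FIFO (arrival order): Print Job 1 Print Job 2 Print Job 3 Print Job 4 Print Job 5 Print Job 6 Print Job 7 Print Job 8 Print Job 9.
Print Job 1: 0→12, due 31, tardiness 0
Print Job 2: 12→25, due 92, tardiness 0
Print Job 3: 25→27, due 94, tardiness 0
Print Job 4: 27→53, due 44, tardiness 9
Print Job 5: 53→56, due 80, tardiness 0
Print Job 6: 56→62, due 64, tardiness 0
Print Job 7: 62→71, due 95, tardiness 0
Print Job 8: 71→96, due 37, tardiness 59
Print Job 9: 96→101, due 96, tardiness 5
Sum = 0+0+0+9+0+0+0+59+5 = 73.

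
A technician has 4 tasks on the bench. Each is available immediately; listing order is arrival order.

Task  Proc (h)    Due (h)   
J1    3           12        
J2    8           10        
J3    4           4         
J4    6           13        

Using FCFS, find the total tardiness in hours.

FIFO (arrival order): J1 J2 J3 J4.
J1: 0→3, due 12, tardiness 0
J2: 3→11, due 10, tardiness 1
J3: 11→15, due 4, tardiness 11
J4: 15→21, due 13, tardiness 8
Sum = 0+1+11+8 = 20.

20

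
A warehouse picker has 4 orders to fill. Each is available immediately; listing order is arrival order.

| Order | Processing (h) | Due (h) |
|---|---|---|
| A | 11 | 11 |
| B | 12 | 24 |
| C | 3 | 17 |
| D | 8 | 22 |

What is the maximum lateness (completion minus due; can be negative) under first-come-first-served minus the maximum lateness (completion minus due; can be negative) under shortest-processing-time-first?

FIFO (arrival order): A B C D.
A: 0→11, due 11, lateness 0
B: 11→23, due 24, lateness -1
C: 23→26, due 17, lateness 9
D: 26→34, due 22, lateness 12
Maximum = 12.
SPT (increasing processing time): C D A B.
C: 0→3, due 17, lateness -14
D: 3→11, due 22, lateness -11
A: 11→22, due 11, lateness 11
B: 22→34, due 24, lateness 10
Maximum = 11.
Difference = 12 − 11 = 1.

1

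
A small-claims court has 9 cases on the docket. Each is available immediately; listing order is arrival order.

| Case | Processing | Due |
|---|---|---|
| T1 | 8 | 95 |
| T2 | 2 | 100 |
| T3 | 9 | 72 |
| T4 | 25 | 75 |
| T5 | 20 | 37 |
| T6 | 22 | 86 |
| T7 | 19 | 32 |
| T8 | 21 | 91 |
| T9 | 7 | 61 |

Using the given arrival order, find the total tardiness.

FIFO (arrival order): T1 T2 T3 T4 T5 T6 T7 T8 T9.
T1: 0→8, due 95, tardiness 0
T2: 8→10, due 100, tardiness 0
T3: 10→19, due 72, tardiness 0
T4: 19→44, due 75, tardiness 0
T5: 44→64, due 37, tardiness 27
T6: 64→86, due 86, tardiness 0
T7: 86→105, due 32, tardiness 73
T8: 105→126, due 91, tardiness 35
T9: 126→133, due 61, tardiness 72
Sum = 0+0+0+0+27+0+73+35+72 = 207.

207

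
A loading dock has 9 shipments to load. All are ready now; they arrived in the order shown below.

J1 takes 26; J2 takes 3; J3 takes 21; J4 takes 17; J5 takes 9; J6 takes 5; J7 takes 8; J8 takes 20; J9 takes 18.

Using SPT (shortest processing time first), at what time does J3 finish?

SPT (increasing processing time): J2 J6 J7 J5 J4 J9 J8 J3 J1.
J2: 0→3
J6: 3→8
J7: 8→16
J5: 16→25
J4: 25→42
J9: 42→60
J8: 60→80
J3: 80→101

101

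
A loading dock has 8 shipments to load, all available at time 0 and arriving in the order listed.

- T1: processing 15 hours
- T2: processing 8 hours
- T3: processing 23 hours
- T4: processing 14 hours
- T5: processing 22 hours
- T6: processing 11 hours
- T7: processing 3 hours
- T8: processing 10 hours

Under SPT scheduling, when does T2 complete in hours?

11

SPT (increasing processing time): T7 T2 T8 T6 T4 T1 T5 T3.
T7: 0→3
T2: 3→11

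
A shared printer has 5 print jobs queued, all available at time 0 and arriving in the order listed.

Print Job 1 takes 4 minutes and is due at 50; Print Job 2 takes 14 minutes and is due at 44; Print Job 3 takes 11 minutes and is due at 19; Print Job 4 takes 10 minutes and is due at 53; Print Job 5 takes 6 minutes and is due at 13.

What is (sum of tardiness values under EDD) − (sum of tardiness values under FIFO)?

EDD (increasing due date): Print Job 5 Print Job 3 Print Job 2 Print Job 1 Print Job 4.
Print Job 5: 0→6, due 13, tardiness 0
Print Job 3: 6→17, due 19, tardiness 0
Print Job 2: 17→31, due 44, tardiness 0
Print Job 1: 31→35, due 50, tardiness 0
Print Job 4: 35→45, due 53, tardiness 0
Sum = 0+0+0+0+0 = 0.
FIFO (arrival order): Print Job 1 Print Job 2 Print Job 3 Print Job 4 Print Job 5.
Print Job 1: 0→4, due 50, tardiness 0
Print Job 2: 4→18, due 44, tardiness 0
Print Job 3: 18→29, due 19, tardiness 10
Print Job 4: 29→39, due 53, tardiness 0
Print Job 5: 39→45, due 13, tardiness 32
Sum = 0+0+10+0+32 = 42.
Difference = 0 − 42 = -42.

-42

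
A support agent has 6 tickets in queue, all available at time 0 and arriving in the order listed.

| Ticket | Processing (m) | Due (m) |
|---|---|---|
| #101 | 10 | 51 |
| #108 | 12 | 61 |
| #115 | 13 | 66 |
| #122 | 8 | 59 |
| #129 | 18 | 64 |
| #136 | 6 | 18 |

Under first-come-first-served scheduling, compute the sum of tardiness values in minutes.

49

FIFO (arrival order): #101 #108 #115 #122 #129 #136.
#101: 0→10, due 51, tardiness 0
#108: 10→22, due 61, tardiness 0
#115: 22→35, due 66, tardiness 0
#122: 35→43, due 59, tardiness 0
#129: 43→61, due 64, tardiness 0
#136: 61→67, due 18, tardiness 49
Sum = 0+0+0+0+0+49 = 49.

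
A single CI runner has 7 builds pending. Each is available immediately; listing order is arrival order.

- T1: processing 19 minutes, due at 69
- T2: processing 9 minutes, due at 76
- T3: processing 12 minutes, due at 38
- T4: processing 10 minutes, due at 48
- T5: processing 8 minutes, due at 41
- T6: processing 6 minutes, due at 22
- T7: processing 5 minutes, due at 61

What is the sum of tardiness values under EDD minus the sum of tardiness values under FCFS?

-71

EDD (increasing due date): T6 T3 T5 T4 T7 T1 T2.
T6: 0→6, due 22, tardiness 0
T3: 6→18, due 38, tardiness 0
T5: 18→26, due 41, tardiness 0
T4: 26→36, due 48, tardiness 0
T7: 36→41, due 61, tardiness 0
T1: 41→60, due 69, tardiness 0
T2: 60→69, due 76, tardiness 0
Sum = 0+0+0+0+0+0+0 = 0.
FIFO (arrival order): T1 T2 T3 T4 T5 T6 T7.
T1: 0→19, due 69, tardiness 0
T2: 19→28, due 76, tardiness 0
T3: 28→40, due 38, tardiness 2
T4: 40→50, due 48, tardiness 2
T5: 50→58, due 41, tardiness 17
T6: 58→64, due 22, tardiness 42
T7: 64→69, due 61, tardiness 8
Sum = 0+0+2+2+17+42+8 = 71.
Difference = 0 − 71 = -71.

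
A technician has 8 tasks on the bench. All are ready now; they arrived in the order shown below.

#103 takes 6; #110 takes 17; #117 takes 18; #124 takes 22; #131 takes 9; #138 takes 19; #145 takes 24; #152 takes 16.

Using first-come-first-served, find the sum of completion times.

FIFO (arrival order): #103 #110 #117 #124 #131 #138 #145 #152.
#103: 0→6
#110: 6→23
#117: 23→41
#124: 41→63
#131: 63→72
#138: 72→91
#145: 91→115
#152: 115→131
Sum = 6+23+41+63+72+91+115+131 = 542.

542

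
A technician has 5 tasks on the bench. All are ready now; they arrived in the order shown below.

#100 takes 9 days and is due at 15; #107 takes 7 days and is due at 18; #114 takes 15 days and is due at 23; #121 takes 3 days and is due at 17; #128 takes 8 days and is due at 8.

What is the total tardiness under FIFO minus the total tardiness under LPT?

FIFO (arrival order): #100 #107 #114 #121 #128.
#100: 0→9, due 15, tardiness 0
#107: 9→16, due 18, tardiness 0
#114: 16→31, due 23, tardiness 8
#121: 31→34, due 17, tardiness 17
#128: 34→42, due 8, tardiness 34
Sum = 0+0+8+17+34 = 59.
LPT (decreasing processing time): #114 #100 #128 #107 #121.
#114: 0→15, due 23, tardiness 0
#100: 15→24, due 15, tardiness 9
#128: 24→32, due 8, tardiness 24
#107: 32→39, due 18, tardiness 21
#121: 39→42, due 17, tardiness 25
Sum = 0+9+24+21+25 = 79.
Difference = 59 − 79 = -20.

-20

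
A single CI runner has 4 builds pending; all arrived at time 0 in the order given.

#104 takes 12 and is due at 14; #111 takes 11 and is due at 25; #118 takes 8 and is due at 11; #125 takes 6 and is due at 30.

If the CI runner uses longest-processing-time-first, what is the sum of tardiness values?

LPT (decreasing processing time): #104 #111 #118 #125.
#104: 0→12, due 14, tardiness 0
#111: 12→23, due 25, tardiness 0
#118: 23→31, due 11, tardiness 20
#125: 31→37, due 30, tardiness 7
Sum = 0+0+20+7 = 27.

27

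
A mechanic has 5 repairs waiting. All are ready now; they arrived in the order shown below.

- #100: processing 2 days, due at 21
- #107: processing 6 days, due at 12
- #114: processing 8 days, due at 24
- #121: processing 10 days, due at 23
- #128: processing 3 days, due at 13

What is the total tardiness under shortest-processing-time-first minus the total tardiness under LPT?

-28

SPT (increasing processing time): #100 #128 #107 #114 #121.
#100: 0→2, due 21, tardiness 0
#128: 2→5, due 13, tardiness 0
#107: 5→11, due 12, tardiness 0
#114: 11→19, due 24, tardiness 0
#121: 19→29, due 23, tardiness 6
Sum = 0+0+0+0+6 = 6.
LPT (decreasing processing time): #121 #114 #107 #128 #100.
#121: 0→10, due 23, tardiness 0
#114: 10→18, due 24, tardiness 0
#107: 18→24, due 12, tardiness 12
#128: 24→27, due 13, tardiness 14
#100: 27→29, due 21, tardiness 8
Sum = 0+0+12+14+8 = 34.
Difference = 6 − 34 = -28.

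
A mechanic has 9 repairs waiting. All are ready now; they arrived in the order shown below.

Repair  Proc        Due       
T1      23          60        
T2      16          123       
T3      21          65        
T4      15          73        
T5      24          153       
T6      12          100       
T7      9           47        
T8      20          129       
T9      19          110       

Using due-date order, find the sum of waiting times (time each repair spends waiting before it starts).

EDD (increasing due date): T7 T1 T3 T4 T6 T9 T2 T8 T5.
T7: waits 0, runs 0→9
T1: waits 9, runs 9→32
T3: waits 32, runs 32→53
T4: waits 53, runs 53→68
T6: waits 68, runs 68→80
T9: waits 80, runs 80→99
T2: waits 99, runs 99→115
T8: waits 115, runs 115→135
T5: waits 135, runs 135→159
Sum = 0+9+32+53+68+80+99+115+135 = 591.

591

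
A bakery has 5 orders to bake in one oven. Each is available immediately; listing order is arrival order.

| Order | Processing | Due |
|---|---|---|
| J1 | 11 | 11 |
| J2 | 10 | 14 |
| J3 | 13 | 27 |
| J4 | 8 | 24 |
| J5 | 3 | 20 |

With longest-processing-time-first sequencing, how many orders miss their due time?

LPT (decreasing processing time): J3 J1 J2 J4 J5.
J3: 0→13, due 27, tardiness 0
J1: 13→24, due 11, tardiness 13
J2: 24→34, due 14, tardiness 20
J4: 34→42, due 24, tardiness 18
J5: 42→45, due 20, tardiness 25
Late orders: 4.

4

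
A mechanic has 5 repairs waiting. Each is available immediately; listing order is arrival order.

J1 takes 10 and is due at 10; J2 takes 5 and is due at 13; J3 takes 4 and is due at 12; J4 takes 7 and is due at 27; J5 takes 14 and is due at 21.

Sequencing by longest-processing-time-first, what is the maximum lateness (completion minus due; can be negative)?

28

LPT (decreasing processing time): J5 J1 J4 J2 J3.
J5: 0→14, due 21, lateness -7
J1: 14→24, due 10, lateness 14
J4: 24→31, due 27, lateness 4
J2: 31→36, due 13, lateness 23
J3: 36→40, due 12, lateness 28
Maximum = 28.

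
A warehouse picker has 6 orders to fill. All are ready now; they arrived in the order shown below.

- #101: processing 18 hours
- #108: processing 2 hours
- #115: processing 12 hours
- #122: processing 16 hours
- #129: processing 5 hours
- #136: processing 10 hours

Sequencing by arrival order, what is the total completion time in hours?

234

FIFO (arrival order): #101 #108 #115 #122 #129 #136.
#101: 0→18
#108: 18→20
#115: 20→32
#122: 32→48
#129: 48→53
#136: 53→63
Sum = 18+20+32+48+53+63 = 234.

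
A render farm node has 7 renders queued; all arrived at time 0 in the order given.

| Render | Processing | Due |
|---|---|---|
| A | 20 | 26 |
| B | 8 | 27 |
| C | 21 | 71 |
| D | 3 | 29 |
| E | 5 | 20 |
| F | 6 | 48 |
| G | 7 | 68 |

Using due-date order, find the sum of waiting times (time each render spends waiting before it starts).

190

EDD (increasing due date): E A B D F G C.
E: waits 0, runs 0→5
A: waits 5, runs 5→25
B: waits 25, runs 25→33
D: waits 33, runs 33→36
F: waits 36, runs 36→42
G: waits 42, runs 42→49
C: waits 49, runs 49→70
Sum = 0+5+25+33+36+42+49 = 190.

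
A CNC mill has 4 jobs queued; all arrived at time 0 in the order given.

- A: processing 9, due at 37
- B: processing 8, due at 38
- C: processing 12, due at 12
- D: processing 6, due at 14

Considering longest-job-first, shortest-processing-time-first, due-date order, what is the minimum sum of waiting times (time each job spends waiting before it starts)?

43

LPT (decreasing processing time): C A B D.
C: waits 0, runs 0→12
A: waits 12, runs 12→21
B: waits 21, runs 21→29
D: waits 29, runs 29→35
Sum = 0+12+21+29 = 62.
SPT (increasing processing time): D B A C.
D: waits 0, runs 0→6
B: waits 6, runs 6→14
A: waits 14, runs 14→23
C: waits 23, runs 23→35
Sum = 0+6+14+23 = 43.
EDD (increasing due date): C D A B.
C: waits 0, runs 0→12
D: waits 12, runs 12→18
A: waits 18, runs 18→27
B: waits 27, runs 27→35
Sum = 0+12+18+27 = 57.
LPT 62, SPT 43, EDD 57 → minimum 43.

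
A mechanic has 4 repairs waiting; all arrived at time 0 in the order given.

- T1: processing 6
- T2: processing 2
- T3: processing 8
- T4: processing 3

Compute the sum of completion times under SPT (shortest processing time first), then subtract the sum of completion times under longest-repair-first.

-21

SPT (increasing processing time): T2 T4 T1 T3.
T2: 0→2
T4: 2→5
T1: 5→11
T3: 11→19
Sum = 2+5+11+19 = 37.
LPT (decreasing processing time): T3 T1 T4 T2.
T3: 0→8
T1: 8→14
T4: 14→17
T2: 17→19
Sum = 8+14+17+19 = 58.
Difference = 37 − 58 = -21.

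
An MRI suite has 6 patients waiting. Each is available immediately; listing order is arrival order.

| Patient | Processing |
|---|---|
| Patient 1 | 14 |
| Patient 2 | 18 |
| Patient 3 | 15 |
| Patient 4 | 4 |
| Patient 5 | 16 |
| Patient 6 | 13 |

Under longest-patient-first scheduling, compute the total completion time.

320

LPT (decreasing processing time): Patient 2 Patient 5 Patient 3 Patient 1 Patient 6 Patient 4.
Patient 2: 0→18
Patient 5: 18→34
Patient 3: 34→49
Patient 1: 49→63
Patient 6: 63→76
Patient 4: 76→80
Sum = 18+34+49+63+76+80 = 320.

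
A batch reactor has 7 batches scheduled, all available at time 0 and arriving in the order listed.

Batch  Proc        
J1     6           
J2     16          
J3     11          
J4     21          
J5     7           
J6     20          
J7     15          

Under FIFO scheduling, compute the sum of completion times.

FIFO (arrival order): J1 J2 J3 J4 J5 J6 J7.
J1: 0→6
J2: 6→22
J3: 22→33
J4: 33→54
J5: 54→61
J6: 61→81
J7: 81→96
Sum = 6+22+33+54+61+81+96 = 353.

353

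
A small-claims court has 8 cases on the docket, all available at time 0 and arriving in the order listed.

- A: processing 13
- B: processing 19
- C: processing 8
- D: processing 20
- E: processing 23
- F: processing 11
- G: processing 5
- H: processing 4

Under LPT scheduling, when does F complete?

86

LPT (decreasing processing time): E D B A F C G H.
E: 0→23
D: 23→43
B: 43→62
A: 62→75
F: 75→86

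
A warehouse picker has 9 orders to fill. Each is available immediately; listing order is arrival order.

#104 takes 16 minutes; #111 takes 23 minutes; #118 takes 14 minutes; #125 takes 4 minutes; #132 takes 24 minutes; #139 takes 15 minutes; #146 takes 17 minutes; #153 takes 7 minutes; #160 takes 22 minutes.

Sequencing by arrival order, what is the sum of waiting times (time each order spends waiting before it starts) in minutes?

FIFO (arrival order): #104 #111 #118 #125 #132 #139 #146 #153 #160.
#104: waits 0, runs 0→16
#111: waits 16, runs 16→39
#118: waits 39, runs 39→53
#125: waits 53, runs 53→57
#132: waits 57, runs 57→81
#139: waits 81, runs 81→96
#146: waits 96, runs 96→113
#153: waits 113, runs 113→120
#160: waits 120, runs 120→142
Sum = 0+16+39+53+57+81+96+113+120 = 575.

575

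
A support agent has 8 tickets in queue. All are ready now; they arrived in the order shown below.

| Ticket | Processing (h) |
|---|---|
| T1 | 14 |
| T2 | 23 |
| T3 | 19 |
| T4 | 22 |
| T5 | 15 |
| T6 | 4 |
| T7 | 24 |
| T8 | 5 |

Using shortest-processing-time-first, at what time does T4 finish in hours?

SPT (increasing processing time): T6 T8 T1 T5 T3 T4 T2 T7.
T6: 0→4
T8: 4→9
T1: 9→23
T5: 23→38
T3: 38→57
T4: 57→79

79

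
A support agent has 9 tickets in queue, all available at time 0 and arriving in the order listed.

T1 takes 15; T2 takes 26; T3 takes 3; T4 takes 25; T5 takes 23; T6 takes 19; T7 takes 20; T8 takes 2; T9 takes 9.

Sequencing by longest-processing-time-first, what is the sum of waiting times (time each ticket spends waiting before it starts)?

LPT (decreasing processing time): T2 T4 T5 T7 T6 T1 T9 T3 T8.
T2: waits 0, runs 0→26
T4: waits 26, runs 26→51
T5: waits 51, runs 51→74
T7: waits 74, runs 74→94
T6: waits 94, runs 94→113
T1: waits 113, runs 113→128
T9: waits 128, runs 128→137
T3: waits 137, runs 137→140
T8: waits 140, runs 140→142
Sum = 0+26+51+74+94+113+128+137+140 = 763.

763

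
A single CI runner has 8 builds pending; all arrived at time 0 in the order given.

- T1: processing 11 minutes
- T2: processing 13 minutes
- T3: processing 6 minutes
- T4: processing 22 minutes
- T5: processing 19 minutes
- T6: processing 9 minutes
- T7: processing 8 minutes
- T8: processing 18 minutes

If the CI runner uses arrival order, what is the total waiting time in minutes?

356

FIFO (arrival order): T1 T2 T3 T4 T5 T6 T7 T8.
T1: waits 0, runs 0→11
T2: waits 11, runs 11→24
T3: waits 24, runs 24→30
T4: waits 30, runs 30→52
T5: waits 52, runs 52→71
T6: waits 71, runs 71→80
T7: waits 80, runs 80→88
T8: waits 88, runs 88→106
Sum = 0+11+24+30+52+71+80+88 = 356.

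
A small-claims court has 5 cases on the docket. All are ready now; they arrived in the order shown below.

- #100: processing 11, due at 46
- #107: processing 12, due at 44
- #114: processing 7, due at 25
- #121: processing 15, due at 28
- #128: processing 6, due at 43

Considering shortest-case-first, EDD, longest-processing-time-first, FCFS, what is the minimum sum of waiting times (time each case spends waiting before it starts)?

79

SPT (increasing processing time): #128 #114 #100 #107 #121.
#128: waits 0, runs 0→6
#114: waits 6, runs 6→13
#100: waits 13, runs 13→24
#107: waits 24, runs 24→36
#121: waits 36, runs 36→51
Sum = 0+6+13+24+36 = 79.
EDD (increasing due date): #114 #121 #128 #107 #100.
#114: waits 0, runs 0→7
#121: waits 7, runs 7→22
#128: waits 22, runs 22→28
#107: waits 28, runs 28→40
#100: waits 40, runs 40→51
Sum = 0+7+22+28+40 = 97.
LPT (decreasing processing time): #121 #107 #100 #114 #128.
#121: waits 0, runs 0→15
#107: waits 15, runs 15→27
#100: waits 27, runs 27→38
#114: waits 38, runs 38→45
#128: waits 45, runs 45→51
Sum = 0+15+27+38+45 = 125.
FIFO (arrival order): #100 #107 #114 #121 #128.
#100: waits 0, runs 0→11
#107: waits 11, runs 11→23
#114: waits 23, runs 23→30
#121: waits 30, runs 30→45
#128: waits 45, runs 45→51
Sum = 0+11+23+30+45 = 109.
SPT 79, EDD 97, LPT 125, FIFO 109 → minimum 79.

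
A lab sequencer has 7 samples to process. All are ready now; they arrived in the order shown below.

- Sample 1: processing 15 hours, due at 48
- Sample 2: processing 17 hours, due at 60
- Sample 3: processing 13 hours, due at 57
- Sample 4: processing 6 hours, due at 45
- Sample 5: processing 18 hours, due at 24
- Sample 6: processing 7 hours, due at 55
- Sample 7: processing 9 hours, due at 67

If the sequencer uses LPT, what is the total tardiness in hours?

77

LPT (decreasing processing time): Sample 5 Sample 2 Sample 1 Sample 3 Sample 7 Sample 6 Sample 4.
Sample 5: 0→18, due 24, tardiness 0
Sample 2: 18→35, due 60, tardiness 0
Sample 1: 35→50, due 48, tardiness 2
Sample 3: 50→63, due 57, tardiness 6
Sample 7: 63→72, due 67, tardiness 5
Sample 6: 72→79, due 55, tardiness 24
Sample 4: 79→85, due 45, tardiness 40
Sum = 0+0+2+6+5+24+40 = 77.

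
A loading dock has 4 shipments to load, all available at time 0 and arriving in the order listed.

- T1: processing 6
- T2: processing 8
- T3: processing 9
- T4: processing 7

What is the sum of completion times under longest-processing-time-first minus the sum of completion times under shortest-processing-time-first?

LPT (decreasing processing time): T3 T2 T4 T1.
T3: 0→9
T2: 9→17
T4: 17→24
T1: 24→30
Sum = 9+17+24+30 = 80.
SPT (increasing processing time): T1 T4 T2 T3.
T1: 0→6
T4: 6→13
T2: 13→21
T3: 21→30
Sum = 6+13+21+30 = 70.
Difference = 80 − 70 = 10.

10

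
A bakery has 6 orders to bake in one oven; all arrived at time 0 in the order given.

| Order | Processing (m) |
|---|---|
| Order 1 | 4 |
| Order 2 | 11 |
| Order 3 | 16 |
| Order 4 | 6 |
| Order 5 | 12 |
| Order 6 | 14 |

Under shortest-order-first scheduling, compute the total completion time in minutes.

SPT (increasing processing time): Order 1 Order 4 Order 2 Order 5 Order 6 Order 3.
Order 1: 0→4
Order 4: 4→10
Order 2: 10→21
Order 5: 21→33
Order 6: 33→47
Order 3: 47→63
Sum = 4+10+21+33+47+63 = 178.

178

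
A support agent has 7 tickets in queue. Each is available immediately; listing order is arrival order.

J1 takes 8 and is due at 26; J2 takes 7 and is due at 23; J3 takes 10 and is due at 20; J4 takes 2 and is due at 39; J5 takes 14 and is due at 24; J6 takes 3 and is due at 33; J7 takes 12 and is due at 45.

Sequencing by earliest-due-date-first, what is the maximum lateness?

EDD (increasing due date): J3 J2 J5 J1 J6 J4 J7.
J3: 0→10, due 20, lateness -10
J2: 10→17, due 23, lateness -6
J5: 17→31, due 24, lateness 7
J1: 31→39, due 26, lateness 13
J6: 39→42, due 33, lateness 9
J4: 42→44, due 39, lateness 5
J7: 44→56, due 45, lateness 11
Maximum = 13.

13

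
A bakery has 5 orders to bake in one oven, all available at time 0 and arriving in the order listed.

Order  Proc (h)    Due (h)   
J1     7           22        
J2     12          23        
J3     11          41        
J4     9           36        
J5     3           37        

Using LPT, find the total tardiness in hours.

22

LPT (decreasing processing time): J2 J3 J4 J1 J5.
J2: 0→12, due 23, tardiness 0
J3: 12→23, due 41, tardiness 0
J4: 23→32, due 36, tardiness 0
J1: 32→39, due 22, tardiness 17
J5: 39→42, due 37, tardiness 5
Sum = 0+0+0+17+5 = 22.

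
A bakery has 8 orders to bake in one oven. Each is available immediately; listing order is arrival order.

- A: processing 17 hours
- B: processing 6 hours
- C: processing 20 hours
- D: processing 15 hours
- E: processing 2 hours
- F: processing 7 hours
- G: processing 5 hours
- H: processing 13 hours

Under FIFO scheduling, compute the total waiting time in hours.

340

FIFO (arrival order): A B C D E F G H.
A: waits 0, runs 0→17
B: waits 17, runs 17→23
C: waits 23, runs 23→43
D: waits 43, runs 43→58
E: waits 58, runs 58→60
F: waits 60, runs 60→67
G: waits 67, runs 67→72
H: waits 72, runs 72→85
Sum = 0+17+23+43+58+60+67+72 = 340.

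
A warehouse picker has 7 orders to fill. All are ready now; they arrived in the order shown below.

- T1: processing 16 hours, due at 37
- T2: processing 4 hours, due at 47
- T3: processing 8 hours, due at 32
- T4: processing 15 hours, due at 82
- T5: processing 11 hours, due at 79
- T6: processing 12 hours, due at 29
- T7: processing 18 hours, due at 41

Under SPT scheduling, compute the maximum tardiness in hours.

43

SPT (increasing processing time): T2 T3 T5 T6 T4 T1 T7.
T2: 0→4, due 47, tardiness 0
T3: 4→12, due 32, tardiness 0
T5: 12→23, due 79, tardiness 0
T6: 23→35, due 29, tardiness 6
T4: 35→50, due 82, tardiness 0
T1: 50→66, due 37, tardiness 29
T7: 66→84, due 41, tardiness 43
Maximum = 43.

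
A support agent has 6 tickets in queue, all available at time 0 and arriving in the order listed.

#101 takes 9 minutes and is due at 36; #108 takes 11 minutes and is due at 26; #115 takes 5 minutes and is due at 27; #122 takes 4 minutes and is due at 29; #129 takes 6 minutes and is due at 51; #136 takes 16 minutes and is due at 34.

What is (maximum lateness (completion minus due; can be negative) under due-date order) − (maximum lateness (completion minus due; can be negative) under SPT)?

-8

EDD (increasing due date): #108 #115 #122 #136 #101 #129.
#108: 0→11, due 26, lateness -15
#115: 11→16, due 27, lateness -11
#122: 16→20, due 29, lateness -9
#136: 20→36, due 34, lateness 2
#101: 36→45, due 36, lateness 9
#129: 45→51, due 51, lateness 0
Maximum = 9.
SPT (increasing processing time): #122 #115 #129 #101 #108 #136.
#122: 0→4, due 29, lateness -25
#115: 4→9, due 27, lateness -18
#129: 9→15, due 51, lateness -36
#101: 15→24, due 36, lateness -12
#108: 24→35, due 26, lateness 9
#136: 35→51, due 34, lateness 17
Maximum = 17.
Difference = 9 − 17 = -8.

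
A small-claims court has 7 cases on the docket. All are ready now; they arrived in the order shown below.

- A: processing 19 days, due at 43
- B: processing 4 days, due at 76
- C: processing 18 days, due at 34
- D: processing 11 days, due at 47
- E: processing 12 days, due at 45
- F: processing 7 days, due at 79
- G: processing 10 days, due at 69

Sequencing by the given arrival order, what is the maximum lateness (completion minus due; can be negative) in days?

19

FIFO (arrival order): A B C D E F G.
A: 0→19, due 43, lateness -24
B: 19→23, due 76, lateness -53
C: 23→41, due 34, lateness 7
D: 41→52, due 47, lateness 5
E: 52→64, due 45, lateness 19
F: 64→71, due 79, lateness -8
G: 71→81, due 69, lateness 12
Maximum = 19.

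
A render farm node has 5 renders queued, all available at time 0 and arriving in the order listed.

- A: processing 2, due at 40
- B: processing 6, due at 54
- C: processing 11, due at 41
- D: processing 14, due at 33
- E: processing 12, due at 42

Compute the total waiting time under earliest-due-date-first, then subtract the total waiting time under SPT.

EDD (increasing due date): D A C E B.
D: waits 0, runs 0→14
A: waits 14, runs 14→16
C: waits 16, runs 16→27
E: waits 27, runs 27→39
B: waits 39, runs 39→45
Sum = 0+14+16+27+39 = 96.
SPT (increasing processing time): A B C E D.
A: waits 0, runs 0→2
B: waits 2, runs 2→8
C: waits 8, runs 8→19
E: waits 19, runs 19→31
D: waits 31, runs 31→45
Sum = 0+2+8+19+31 = 60.
Difference = 96 − 60 = 36.

36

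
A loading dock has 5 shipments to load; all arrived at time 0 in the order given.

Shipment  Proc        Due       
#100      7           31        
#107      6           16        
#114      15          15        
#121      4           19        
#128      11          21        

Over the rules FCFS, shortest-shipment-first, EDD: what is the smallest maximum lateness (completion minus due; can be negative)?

15

FIFO (arrival order): #100 #107 #114 #121 #128.
#100: 0→7, due 31, lateness -24
#107: 7→13, due 16, lateness -3
#114: 13→28, due 15, lateness 13
#121: 28→32, due 19, lateness 13
#128: 32→43, due 21, lateness 22
Maximum = 22.
SPT (increasing processing time): #121 #107 #100 #128 #114.
#121: 0→4, due 19, lateness -15
#107: 4→10, due 16, lateness -6
#100: 10→17, due 31, lateness -14
#128: 17→28, due 21, lateness 7
#114: 28→43, due 15, lateness 28
Maximum = 28.
EDD (increasing due date): #114 #107 #121 #128 #100.
#114: 0→15, due 15, lateness 0
#107: 15→21, due 16, lateness 5
#121: 21→25, due 19, lateness 6
#128: 25→36, due 21, lateness 15
#100: 36→43, due 31, lateness 12
Maximum = 15.
FIFO 22, SPT 28, EDD 15 → minimum 15.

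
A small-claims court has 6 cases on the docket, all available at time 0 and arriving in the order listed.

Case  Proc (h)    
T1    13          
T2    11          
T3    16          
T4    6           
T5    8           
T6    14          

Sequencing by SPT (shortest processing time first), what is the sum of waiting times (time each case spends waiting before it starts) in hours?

SPT (increasing processing time): T4 T5 T2 T1 T6 T3.
T4: waits 0, runs 0→6
T5: waits 6, runs 6→14
T2: waits 14, runs 14→25
T1: waits 25, runs 25→38
T6: waits 38, runs 38→52
T3: waits 52, runs 52→68
Sum = 0+6+14+25+38+52 = 135.

135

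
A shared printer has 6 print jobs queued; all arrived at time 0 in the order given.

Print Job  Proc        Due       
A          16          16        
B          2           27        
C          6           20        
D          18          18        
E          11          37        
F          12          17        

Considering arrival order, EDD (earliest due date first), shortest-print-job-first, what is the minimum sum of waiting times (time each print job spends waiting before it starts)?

107

FIFO (arrival order): A B C D E F.
A: waits 0, runs 0→16
B: waits 16, runs 16→18
C: waits 18, runs 18→24
D: waits 24, runs 24→42
E: waits 42, runs 42→53
F: waits 53, runs 53→65
Sum = 0+16+18+24+42+53 = 153.
EDD (increasing due date): A F D C B E.
A: waits 0, runs 0→16
F: waits 16, runs 16→28
D: waits 28, runs 28→46
C: waits 46, runs 46→52
B: waits 52, runs 52→54
E: waits 54, runs 54→65
Sum = 0+16+28+46+52+54 = 196.
SPT (increasing processing time): B C E F A D.
B: waits 0, runs 0→2
C: waits 2, runs 2→8
E: waits 8, runs 8→19
F: waits 19, runs 19→31
A: waits 31, runs 31→47
D: waits 47, runs 47→65
Sum = 0+2+8+19+31+47 = 107.
FIFO 153, EDD 196, SPT 107 → minimum 107.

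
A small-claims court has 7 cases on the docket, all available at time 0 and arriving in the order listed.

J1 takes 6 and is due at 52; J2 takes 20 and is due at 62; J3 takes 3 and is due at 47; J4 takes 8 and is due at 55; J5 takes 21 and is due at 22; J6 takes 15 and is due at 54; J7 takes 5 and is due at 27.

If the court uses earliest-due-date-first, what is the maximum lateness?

16

EDD (increasing due date): J5 J7 J3 J1 J6 J4 J2.
J5: 0→21, due 22, lateness -1
J7: 21→26, due 27, lateness -1
J3: 26→29, due 47, lateness -18
J1: 29→35, due 52, lateness -17
J6: 35→50, due 54, lateness -4
J4: 50→58, due 55, lateness 3
J2: 58→78, due 62, lateness 16
Maximum = 16.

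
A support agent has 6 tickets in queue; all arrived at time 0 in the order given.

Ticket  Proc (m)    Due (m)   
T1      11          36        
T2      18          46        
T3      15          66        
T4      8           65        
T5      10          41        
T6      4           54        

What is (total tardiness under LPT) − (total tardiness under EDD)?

LPT (decreasing processing time): T2 T3 T1 T5 T4 T6.
T2: 0→18, due 46, tardiness 0
T3: 18→33, due 66, tardiness 0
T1: 33→44, due 36, tardiness 8
T5: 44→54, due 41, tardiness 13
T4: 54→62, due 65, tardiness 0
T6: 62→66, due 54, tardiness 12
Sum = 0+0+8+13+0+12 = 33.
EDD (increasing due date): T1 T5 T2 T6 T4 T3.
T1: 0→11, due 36, tardiness 0
T5: 11→21, due 41, tardiness 0
T2: 21→39, due 46, tardiness 0
T6: 39→43, due 54, tardiness 0
T4: 43→51, due 65, tardiness 0
T3: 51→66, due 66, tardiness 0
Sum = 0+0+0+0+0+0 = 0.
Difference = 33 − 0 = 33.

33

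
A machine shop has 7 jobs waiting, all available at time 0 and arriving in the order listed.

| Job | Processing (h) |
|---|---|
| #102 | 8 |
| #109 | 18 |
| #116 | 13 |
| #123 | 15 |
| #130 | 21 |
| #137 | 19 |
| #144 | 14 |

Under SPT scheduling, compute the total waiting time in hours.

SPT (increasing processing time): #102 #116 #144 #123 #109 #137 #130.
#102: waits 0, runs 0→8
#116: waits 8, runs 8→21
#144: waits 21, runs 21→35
#123: waits 35, runs 35→50
#109: waits 50, runs 50→68
#137: waits 68, runs 68→87
#130: waits 87, runs 87→108
Sum = 0+8+21+35+50+68+87 = 269.

269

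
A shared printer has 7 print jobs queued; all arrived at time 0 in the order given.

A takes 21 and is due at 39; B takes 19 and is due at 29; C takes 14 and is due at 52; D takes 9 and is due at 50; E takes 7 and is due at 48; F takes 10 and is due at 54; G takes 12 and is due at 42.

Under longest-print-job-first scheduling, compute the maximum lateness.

LPT (decreasing processing time): A B C G F D E.
A: 0→21, due 39, lateness -18
B: 21→40, due 29, lateness 11
C: 40→54, due 52, lateness 2
G: 54→66, due 42, lateness 24
F: 66→76, due 54, lateness 22
D: 76→85, due 50, lateness 35
E: 85→92, due 48, lateness 44
Maximum = 44.

44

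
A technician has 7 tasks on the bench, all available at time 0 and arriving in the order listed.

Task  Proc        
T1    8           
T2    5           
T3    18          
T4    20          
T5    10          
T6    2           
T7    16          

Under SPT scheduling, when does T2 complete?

7

SPT (increasing processing time): T6 T2 T1 T5 T7 T3 T4.
T6: 0→2
T2: 2→7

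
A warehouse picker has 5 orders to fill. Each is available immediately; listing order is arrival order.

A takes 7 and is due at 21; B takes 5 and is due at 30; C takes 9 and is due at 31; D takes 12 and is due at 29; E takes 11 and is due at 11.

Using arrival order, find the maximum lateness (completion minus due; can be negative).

FIFO (arrival order): A B C D E.
A: 0→7, due 21, lateness -14
B: 7→12, due 30, lateness -18
C: 12→21, due 31, lateness -10
D: 21→33, due 29, lateness 4
E: 33→44, due 11, lateness 33
Maximum = 33.

33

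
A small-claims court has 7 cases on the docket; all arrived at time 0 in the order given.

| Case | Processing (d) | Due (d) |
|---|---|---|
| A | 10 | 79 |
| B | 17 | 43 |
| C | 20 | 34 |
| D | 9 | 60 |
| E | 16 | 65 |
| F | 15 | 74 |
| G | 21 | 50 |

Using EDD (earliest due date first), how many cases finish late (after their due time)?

EDD (increasing due date): C B G D E F A.
C: 0→20, due 34, tardiness 0
B: 20→37, due 43, tardiness 0
G: 37→58, due 50, tardiness 8
D: 58→67, due 60, tardiness 7
E: 67→83, due 65, tardiness 18
F: 83→98, due 74, tardiness 24
A: 98→108, due 79, tardiness 29
Late cases: 5.

5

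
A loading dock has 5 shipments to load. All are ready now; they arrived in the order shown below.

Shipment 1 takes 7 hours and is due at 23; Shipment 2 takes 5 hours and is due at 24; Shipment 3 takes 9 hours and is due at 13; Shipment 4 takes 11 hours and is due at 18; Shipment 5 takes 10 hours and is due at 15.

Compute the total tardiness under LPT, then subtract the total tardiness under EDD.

7

LPT (decreasing processing time): Shipment 4 Shipment 5 Shipment 3 Shipment 1 Shipment 2.
Shipment 4: 0→11, due 18, tardiness 0
Shipment 5: 11→21, due 15, tardiness 6
Shipment 3: 21→30, due 13, tardiness 17
Shipment 1: 30→37, due 23, tardiness 14
Shipment 2: 37→42, due 24, tardiness 18
Sum = 0+6+17+14+18 = 55.
EDD (increasing due date): Shipment 3 Shipment 5 Shipment 4 Shipment 1 Shipment 2.
Shipment 3: 0→9, due 13, tardiness 0
Shipment 5: 9→19, due 15, tardiness 4
Shipment 4: 19→30, due 18, tardiness 12
Shipment 1: 30→37, due 23, tardiness 14
Shipment 2: 37→42, due 24, tardiness 18
Sum = 0+4+12+14+18 = 48.
Difference = 55 − 48 = 7.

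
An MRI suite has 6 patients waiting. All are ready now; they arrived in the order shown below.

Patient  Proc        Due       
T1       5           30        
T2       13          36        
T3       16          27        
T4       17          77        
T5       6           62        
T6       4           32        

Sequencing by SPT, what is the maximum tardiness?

SPT (increasing processing time): T6 T1 T5 T2 T3 T4.
T6: 0→4, due 32, tardiness 0
T1: 4→9, due 30, tardiness 0
T5: 9→15, due 62, tardiness 0
T2: 15→28, due 36, tardiness 0
T3: 28→44, due 27, tardiness 17
T4: 44→61, due 77, tardiness 0
Maximum = 17.

17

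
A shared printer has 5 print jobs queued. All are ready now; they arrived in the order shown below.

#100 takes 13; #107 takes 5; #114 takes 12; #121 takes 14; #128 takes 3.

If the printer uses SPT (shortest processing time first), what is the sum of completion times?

SPT (increasing processing time): #128 #107 #114 #100 #121.
#128: 0→3
#107: 3→8
#114: 8→20
#100: 20→33
#121: 33→47
Sum = 3+8+20+33+47 = 111.

111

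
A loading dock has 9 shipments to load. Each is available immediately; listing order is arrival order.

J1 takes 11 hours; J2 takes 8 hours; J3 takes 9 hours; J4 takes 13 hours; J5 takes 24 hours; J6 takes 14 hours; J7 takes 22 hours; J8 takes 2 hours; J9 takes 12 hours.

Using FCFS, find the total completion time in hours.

562

FIFO (arrival order): J1 J2 J3 J4 J5 J6 J7 J8 J9.
J1: 0→11
J2: 11→19
J3: 19→28
J4: 28→41
J5: 41→65
J6: 65→79
J7: 79→101
J8: 101→103
J9: 103→115
Sum = 11+19+28+41+65+79+101+103+115 = 562.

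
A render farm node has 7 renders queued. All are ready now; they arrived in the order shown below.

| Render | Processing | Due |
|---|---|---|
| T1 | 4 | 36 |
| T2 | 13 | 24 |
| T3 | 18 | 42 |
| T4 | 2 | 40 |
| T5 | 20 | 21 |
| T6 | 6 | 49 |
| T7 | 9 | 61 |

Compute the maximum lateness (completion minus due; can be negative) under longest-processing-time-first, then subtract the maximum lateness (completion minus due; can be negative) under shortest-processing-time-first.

-17

LPT (decreasing processing time): T5 T3 T2 T7 T6 T1 T4.
T5: 0→20, due 21, lateness -1
T3: 20→38, due 42, lateness -4
T2: 38→51, due 24, lateness 27
T7: 51→60, due 61, lateness -1
T6: 60→66, due 49, lateness 17
T1: 66→70, due 36, lateness 34
T4: 70→72, due 40, lateness 32
Maximum = 34.
SPT (increasing processing time): T4 T1 T6 T7 T2 T3 T5.
T4: 0→2, due 40, lateness -38
T1: 2→6, due 36, lateness -30
T6: 6→12, due 49, lateness -37
T7: 12→21, due 61, lateness -40
T2: 21→34, due 24, lateness 10
T3: 34→52, due 42, lateness 10
T5: 52→72, due 21, lateness 51
Maximum = 51.
Difference = 34 − 51 = -17.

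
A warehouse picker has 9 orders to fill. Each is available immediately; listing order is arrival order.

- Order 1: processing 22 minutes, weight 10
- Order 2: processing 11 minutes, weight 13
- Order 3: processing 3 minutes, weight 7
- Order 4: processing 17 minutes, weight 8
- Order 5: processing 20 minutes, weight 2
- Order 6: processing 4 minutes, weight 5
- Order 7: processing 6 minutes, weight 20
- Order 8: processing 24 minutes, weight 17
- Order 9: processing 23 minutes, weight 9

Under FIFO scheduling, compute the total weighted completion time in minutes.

6505

FIFO (arrival order): Order 1 Order 2 Order 3 Order 4 Order 5 Order 6 Order 7 Order 8 Order 9.
Order 1: finishes 22, weight 10, w·C = 220
Order 2: finishes 33, weight 13, w·C = 429
Order 3: finishes 36, weight 7, w·C = 252
Order 4: finishes 53, weight 8, w·C = 424
Order 5: finishes 73, weight 2, w·C = 146
Order 6: finishes 77, weight 5, w·C = 385
Order 7: finishes 83, weight 20, w·C = 1660
Order 8: finishes 107, weight 17, w·C = 1819
Order 9: finishes 130, weight 9, w·C = 1170
Sum = 220+429+252+424+146+385+1660+1819+1170 = 6505.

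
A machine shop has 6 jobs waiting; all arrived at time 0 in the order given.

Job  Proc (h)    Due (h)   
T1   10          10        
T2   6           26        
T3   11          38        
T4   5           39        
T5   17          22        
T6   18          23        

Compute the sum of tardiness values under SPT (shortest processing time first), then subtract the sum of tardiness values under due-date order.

SPT (increasing processing time): T4 T2 T1 T3 T5 T6.
T4: 0→5, due 39, tardiness 0
T2: 5→11, due 26, tardiness 0
T1: 11→21, due 10, tardiness 11
T3: 21→32, due 38, tardiness 0
T5: 32→49, due 22, tardiness 27
T6: 49→67, due 23, tardiness 44
Sum = 0+0+11+0+27+44 = 82.
EDD (increasing due date): T1 T5 T6 T2 T3 T4.
T1: 0→10, due 10, tardiness 0
T5: 10→27, due 22, tardiness 5
T6: 27→45, due 23, tardiness 22
T2: 45→51, due 26, tardiness 25
T3: 51→62, due 38, tardiness 24
T4: 62→67, due 39, tardiness 28
Sum = 0+5+22+25+24+28 = 104.
Difference = 82 − 104 = -22.

-22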